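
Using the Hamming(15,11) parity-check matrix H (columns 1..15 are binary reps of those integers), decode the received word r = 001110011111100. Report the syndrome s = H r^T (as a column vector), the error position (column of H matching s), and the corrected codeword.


s = (0, 0, 1, 1)^T, error position = 3, corrected codeword c = 000110011111100

Compute s = H r^T mod 2 one row at a time:
  s_1 = 1 + 1 + 1 + 1 + 1 + 1 + 0 + 0 = 6 ≡ 0 (mod 2).
  s_2 = 1 + 1 + 0 + 0 + 1 + 1 + 0 + 0 = 4 ≡ 0 (mod 2).
  s_3 = 0 + 1 + 0 + 0 + 1 + 1 + 0 + 0 = 3 ≡ 1 (mod 2).
  s_4 = 0 + 1 + 1 + 0 + 1 + 1 + 1 + 0 = 5 ≡ 1 (mod 2).
s = (0, 0, 1, 1)^T — this equals column 3 of H (binary 0011), so error is at position 3.
Correct: flip bit 3 of r = 001110011111100 to get c = 000110011111100.


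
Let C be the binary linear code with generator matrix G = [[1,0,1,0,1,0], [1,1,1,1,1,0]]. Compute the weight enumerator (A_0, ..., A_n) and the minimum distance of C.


Weight distribution: A_0 = 1, A_2 = 1, A_3 = 1, A_5 = 1. Minimum distance d = 2.

Enumerate all 2^2 = 4 messages m ∈ F_2^2.
For each, compute codeword c = mG in F_2^6, then tally its weight.
  m = 00 → c = 000000, weight = 0.
  m = 10 → c = 101010, weight = 3.
  m = 01 → c = 111110, weight = 5.
  m = 11 → c = 010100, weight = 2.
Tally weights:
  weight 0: 1 codewords.
  weight 2: 1 codewords.
  weight 3: 1 codewords.
  weight 5: 1 codewords.
Minimum distance d = smallest w > 0 with A_w > 0 = 2.
Sanity: Σ A_w = 4 = 2^2 = 4 ✓.


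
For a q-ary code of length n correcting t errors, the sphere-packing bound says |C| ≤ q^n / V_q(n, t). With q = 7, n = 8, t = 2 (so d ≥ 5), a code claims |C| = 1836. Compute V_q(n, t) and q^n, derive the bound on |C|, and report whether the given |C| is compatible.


V_q(n, t) = 1057, q^n = 5764801, Hamming bound = 5453, |C| = 1836 ≤ bound (satisfied).

Step 1: Compute V_q(n, t) = Σ_{j=0}^2 C(n, j) (q−1)^j.
  j = 0: C(8,0)·(6)^0 = 1·1 = 1.
  j = 1: C(8,1)·(6)^1 = 8·6 = 48.
  j = 2: C(8,2)·(6)^2 = 28·36 = 1008.
  V_q(n, t) = 1 + 48 + 1008 = 1057.
Step 2: q^n = 7^8 = 5764801.
Step 3: Hamming bound ⌊q^n / V_q(n,t)⌋ = ⌊5764801/1057⌋ = 5453.
Step 4: Compare |C| = 1836 to 5453: satisfied.
The claimed |C| lies below the Hamming bound.


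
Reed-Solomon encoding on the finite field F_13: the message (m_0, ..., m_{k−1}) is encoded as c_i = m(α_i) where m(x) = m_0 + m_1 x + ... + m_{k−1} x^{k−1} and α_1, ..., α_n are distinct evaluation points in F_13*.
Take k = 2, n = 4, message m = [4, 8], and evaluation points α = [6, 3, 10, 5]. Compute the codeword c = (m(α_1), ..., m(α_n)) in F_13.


c = [0, 2, 6, 5]

Message polynomial: m(x) = 4 + 8·x (mod 13).
For each evaluation point α_i, compute m(α_i) mod 13:
  α_1 = 6: Horner steps 8 → 0, so m(6) = 0.
  α_2 = 3: Horner steps 8 → 2, so m(3) = 2.
  α_3 = 10: Horner steps 8 → 6, so m(10) = 6.
  α_4 = 5: Horner steps 8 → 5, so m(5) = 5.
Codeword c = [0, 2, 6, 5] ∈ F_13^4.


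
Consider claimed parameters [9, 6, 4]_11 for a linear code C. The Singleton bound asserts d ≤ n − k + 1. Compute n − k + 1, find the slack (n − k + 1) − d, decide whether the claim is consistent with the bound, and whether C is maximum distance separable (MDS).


Singleton RHS = n − k + 1 = 4, slack = 0, bound satisfied, MDS.

Singleton bound: d ≤ n − k + 1.
Here n = 9, k = 6, so n − k + 1 = 4.
Given d = 4, check d ≤ 4: YES.
Slack = (n − k + 1) − d = 0.
The code is MDS (slack = 0).
Description: the claimed parameters are [9, 6, 4]_11; such a code would be MDS (meets Singleton bound).


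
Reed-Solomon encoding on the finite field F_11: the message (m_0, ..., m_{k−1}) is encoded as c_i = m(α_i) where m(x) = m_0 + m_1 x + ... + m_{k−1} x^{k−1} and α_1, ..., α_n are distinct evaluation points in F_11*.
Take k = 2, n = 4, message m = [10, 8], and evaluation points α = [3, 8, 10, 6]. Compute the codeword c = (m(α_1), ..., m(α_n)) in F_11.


c = [1, 8, 2, 3]

Message polynomial: m(x) = 10 + 8·x (mod 11).
For each evaluation point α_i, compute m(α_i) mod 11:
  α_1 = 3: Horner steps 8 → 1, so m(3) = 1.
  α_2 = 8: Horner steps 8 → 8, so m(8) = 8.
  α_3 = 10: Horner steps 8 → 2, so m(10) = 2.
  α_4 = 6: Horner steps 8 → 3, so m(6) = 3.
Codeword c = [1, 8, 2, 3] ∈ F_11^4.


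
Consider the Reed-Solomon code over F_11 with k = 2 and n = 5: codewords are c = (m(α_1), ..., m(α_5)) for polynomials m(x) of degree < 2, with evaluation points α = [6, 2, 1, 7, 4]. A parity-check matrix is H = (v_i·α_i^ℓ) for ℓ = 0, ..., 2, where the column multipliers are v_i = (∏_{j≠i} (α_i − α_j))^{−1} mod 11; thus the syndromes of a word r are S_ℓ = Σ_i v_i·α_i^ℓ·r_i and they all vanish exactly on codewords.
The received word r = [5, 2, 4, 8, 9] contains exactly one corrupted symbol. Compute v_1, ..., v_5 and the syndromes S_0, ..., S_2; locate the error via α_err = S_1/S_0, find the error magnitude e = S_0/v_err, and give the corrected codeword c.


S = (8, 1, 7), error at position 4, error magnitude e = 5, c = [5, 2, 4, 3, 9].

Step 1: column multipliers v_i = (∏_{j≠i}(α_i − α_j))^{−1} mod 11.
  i = 1 (α = 6): (6−2)(6−1)(6−7)(6−4) = 4·5·(−1)·2 = −40 ≡ 4, so v_1 = 4^{−1} = 3 (mod 11).
  i = 2 (α = 2): (2−6)(2−1)(2−7)(2−4) = (−4)·1·(−5)·(−2) = −40 ≡ 4, so v_2 = 4^{−1} = 3 (mod 11).
  i = 3 (α = 1): (1−6)(1−2)(1−7)(1−4) = (−5)·(−1)·(−6)·(−3) = 90 ≡ 2, so v_3 = 2^{−1} = 6 (mod 11).
  i = 4 (α = 7): (7−6)(7−2)(7−1)(7−4) = 1·5·6·3 = 90 ≡ 2, so v_4 = 2^{−1} = 6 (mod 11).
  i = 5 (α = 4): (4−6)(4−2)(4−1)(4−7) = (−2)·2·3·(−3) = 36 ≡ 3, so v_5 = 3^{−1} = 4 (mod 11).
  v = [3, 3, 6, 6, 4].
Step 2: syndromes of r = [5, 2, 4, 8, 9] (all sums mod 11).
  S_0 = Σ v_i r_i = 3·5 + 3·2 + 6·4 + 6·8 + 4·9 = 129 ≡ 8.
  S_1 = Σ v_i α_i r_i = 3·6·5 + 3·2·2 + 6·1·4 + 6·7·8 + 4·4·9 = 606 ≡ 1.
  α_i^2 mod 11 = [3, 4, 1, 5, 5].
  S_2 = Σ v_i α_i^2 r_i = 3·3·5 + 3·4·2 + 6·1·4 + 6·5·8 + 4·5·9 = 513 ≡ 7.
  S = (8, 1, 7) ≠ 0, so r is not a codeword (an error is present).
Step 3: locate the error. For a single error e at position i, S_ℓ = v_i·e·α_i^ℓ, so α_err = S_1/S_0.
  S_0^{−1} = 8^{−1} = 7 (mod 11), so α_err = 1·7 = 7 ≡ 7 = α_4. Error position i = 4.
  Consistency check: S_2/S_1 = 7·1 = 7 ≡ 7 = α_err ✓ (single-error assumption holds).
Step 4: error magnitude e = S_0/v_4 = S_0·∏_{j≠4}(α_4 − α_j) = 8·2 = 16 ≡ 5 (mod 11).
Step 5: correct position 4: c_4 = r_4 − e = 8 − 5 ≡ 3 (mod 11). Hence c = [5, 2, 4, 3, 9].
  Check: interpolating c through the α_i gives m(x) = 6 + 9·x (degree < 2) with m(α_i) = c_i for every i, so c is indeed a codeword.


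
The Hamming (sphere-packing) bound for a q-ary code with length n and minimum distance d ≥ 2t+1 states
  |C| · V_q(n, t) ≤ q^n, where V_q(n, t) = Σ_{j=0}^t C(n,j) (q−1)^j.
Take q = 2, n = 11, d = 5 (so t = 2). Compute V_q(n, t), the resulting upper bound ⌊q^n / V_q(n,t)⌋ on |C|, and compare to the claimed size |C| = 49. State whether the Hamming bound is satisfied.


V_q(n, t) = 67, q^n = 2048, Hamming bound = 30, |C| = 49 > bound (violated).

Step 1: Compute V_q(n, t) = Σ_{j=0}^2 C(n, j) (q−1)^j.
  j = 0: C(11,0)·(1)^0 = 1·1 = 1.
  j = 1: C(11,1)·(1)^1 = 11·1 = 11.
  j = 2: C(11,2)·(1)^2 = 55·1 = 55.
  V_q(n, t) = 1 + 11 + 55 = 67.
Step 2: q^n = 2^11 = 2048.
Step 3: Hamming bound ⌊q^n / V_q(n,t)⌋ = ⌊2048/67⌋ = 30.
Step 4: Compare |C| = 49 to 30: violated.
The claimed |C| lies above the Hamming bound, so no 2-ary code of length 11 with d ≥ 5 can have 49 codewords.


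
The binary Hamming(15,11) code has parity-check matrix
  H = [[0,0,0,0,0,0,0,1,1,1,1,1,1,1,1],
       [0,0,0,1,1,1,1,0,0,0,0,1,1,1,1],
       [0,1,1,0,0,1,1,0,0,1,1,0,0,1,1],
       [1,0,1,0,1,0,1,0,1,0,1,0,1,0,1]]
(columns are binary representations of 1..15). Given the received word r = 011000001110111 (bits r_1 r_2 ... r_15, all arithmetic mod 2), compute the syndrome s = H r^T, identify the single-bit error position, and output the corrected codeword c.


s = (0, 1, 0, 1)^T, error position = 5, corrected codeword c = 011010001110111

Compute s = H r^T mod 2 one row at a time:
  s_1 = 0 + 1 + 1 + 1 + 0 + 1 + 1 + 1 = 6 ≡ 0 (mod 2).
  s_2 = 0 + 0 + 0 + 0 + 0 + 1 + 1 + 1 = 3 ≡ 1 (mod 2).
  s_3 = 1 + 1 + 0 + 0 + 1 + 1 + 1 + 1 = 6 ≡ 0 (mod 2).
  s_4 = 0 + 1 + 0 + 0 + 1 + 1 + 1 + 1 = 5 ≡ 1 (mod 2).
s = (0, 1, 0, 1)^T — this equals column 5 of H (binary 0101), so error is at position 5.
Correct: flip bit 5 of r = 011000001110111 to get c = 011010001110111.


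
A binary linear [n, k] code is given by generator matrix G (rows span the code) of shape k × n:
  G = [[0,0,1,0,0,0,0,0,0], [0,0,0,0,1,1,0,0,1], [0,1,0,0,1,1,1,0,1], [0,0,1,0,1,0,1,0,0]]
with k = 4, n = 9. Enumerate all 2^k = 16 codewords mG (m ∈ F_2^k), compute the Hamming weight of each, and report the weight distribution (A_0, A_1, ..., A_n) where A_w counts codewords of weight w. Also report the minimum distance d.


Weight distribution: A_0 = 1, A_1 = 1, A_2 = 3, A_3 = 6, A_4 = 3, A_5 = 1, A_6 = 1. Minimum distance d = 1.

Enumerate all 2^4 = 16 messages m ∈ F_2^4.
For each, compute codeword c = mG in F_2^9, then tally its weight.
  m = 0000 → c = 000000000, weight = 0.
  m = 1000 → c = 001000000, weight = 1.
  m = 0100 → c = 000011001, weight = 3.
  m = 1100 → c = 001011001, weight = 4.
  m = 0010 → c = 010011101, weight = 5.
  m = 1010 → c = 011011101, weight = 6.
  m = 0110 → c = 010000100, weight = 2.
  m = 1110 → c = 011000100, weight = 3.
  m = 0001 → c = 001010100, weight = 3.
  m = 1001 → c = 000010100, weight = 2.
  m = 0101 → c = 001001101, weight = 4.
  m = 1101 → c = 000001101, weight = 3.
  m = 0011 → c = 011001001, weight = 4.
  m = 1011 → c = 010001001, weight = 3.
  m = 0111 → c = 011010000, weight = 3.
  m = 1111 → c = 010010000, weight = 2.
Tally weights:
  weight 0: 1 codewords.
  weight 1: 1 codewords.
  weight 2: 3 codewords.
  weight 3: 6 codewords.
  weight 4: 3 codewords.
  weight 5: 1 codewords.
  weight 6: 1 codewords.
Minimum distance d = smallest w > 0 with A_w > 0 = 1.
Sanity: Σ A_w = 16 = 2^4 = 16 ✓.


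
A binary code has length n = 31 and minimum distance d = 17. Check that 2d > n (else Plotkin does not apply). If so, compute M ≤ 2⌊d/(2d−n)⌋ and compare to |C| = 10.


Plotkin bound M ≤ 10; given |C| = 10 ≤ bound (satisfied).

Check applicability: 2d = 34, n = 31.
2d − n = 3 > 0, so Plotkin applies.
Compute d/(2d−n) = 17/3 ≈ 5.6667.
⌊d/(2d−n)⌋ = 5.
Plotkin bound: M ≤ 2·5 = 10.
Given |C| = 10, check: satisfied.
This |C| is at the Plotkin bound.


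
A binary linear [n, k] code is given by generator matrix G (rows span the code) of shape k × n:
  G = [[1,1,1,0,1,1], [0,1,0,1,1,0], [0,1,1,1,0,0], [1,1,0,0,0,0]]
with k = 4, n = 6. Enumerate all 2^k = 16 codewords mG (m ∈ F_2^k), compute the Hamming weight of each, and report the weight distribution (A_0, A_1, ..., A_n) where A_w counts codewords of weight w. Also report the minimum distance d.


Weight distribution: A_0 = 1, A_1 = 1, A_2 = 2, A_3 = 6, A_4 = 5, A_5 = 1. Minimum distance d = 1.

Enumerate all 2^4 = 16 messages m ∈ F_2^4.
For each, compute codeword c = mG in F_2^6, then tally its weight.
  m = 0000 → c = 000000, weight = 0.
  m = 1000 → c = 111011, weight = 5.
  m = 0100 → c = 010110, weight = 3.
  m = 1100 → c = 101101, weight = 4.
  m = 0010 → c = 011100, weight = 3.
  m = 1010 → c = 100111, weight = 4.
  m = 0110 → c = 001010, weight = 2.
  m = 1110 → c = 110001, weight = 3.
  m = 0001 → c = 110000, weight = 2.
  m = 1001 → c = 001011, weight = 3.
  m = 0101 → c = 100110, weight = 3.
  m = 1101 → c = 011101, weight = 4.
  m = 0011 → c = 101100, weight = 3.
  m = 1011 → c = 010111, weight = 4.
  m = 0111 → c = 111010, weight = 4.
  m = 1111 → c = 000001, weight = 1.
Tally weights:
  weight 0: 1 codewords.
  weight 1: 1 codewords.
  weight 2: 2 codewords.
  weight 3: 6 codewords.
  weight 4: 5 codewords.
  weight 5: 1 codewords.
Minimum distance d = smallest w > 0 with A_w > 0 = 1.
Sanity: Σ A_w = 16 = 2^4 = 16 ✓.


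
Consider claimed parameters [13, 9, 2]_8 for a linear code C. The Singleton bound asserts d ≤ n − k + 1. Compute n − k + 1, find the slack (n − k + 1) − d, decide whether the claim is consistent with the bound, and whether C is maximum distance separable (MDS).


Singleton RHS = n − k + 1 = 5, slack = 3, bound satisfied, not MDS.

Singleton bound: d ≤ n − k + 1.
Here n = 13, k = 9, so n − k + 1 = 5.
Given d = 2, check d ≤ 5: YES.
Slack = (n − k + 1) − d = 3.
The code is NOT MDS (slack = 3 > 0).
Description: the claimed parameters are [13, 9, 2]_8; such a code would be non-MDS.


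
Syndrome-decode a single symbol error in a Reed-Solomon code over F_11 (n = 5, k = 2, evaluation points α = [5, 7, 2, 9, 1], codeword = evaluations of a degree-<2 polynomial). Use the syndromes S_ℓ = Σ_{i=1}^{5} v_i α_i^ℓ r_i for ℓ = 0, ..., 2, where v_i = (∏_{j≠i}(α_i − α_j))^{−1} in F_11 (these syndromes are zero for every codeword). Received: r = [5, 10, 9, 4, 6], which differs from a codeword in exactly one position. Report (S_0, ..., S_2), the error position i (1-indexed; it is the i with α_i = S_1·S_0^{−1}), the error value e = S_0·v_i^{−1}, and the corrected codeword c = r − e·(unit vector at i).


S = (10, 9, 7), error at position 3, error magnitude e = 6, c = [5, 10, 3, 4, 6].

Step 1: column multipliers v_i = (∏_{j≠i}(α_i − α_j))^{−1} mod 11.
  i = 1 (α = 5): (5−7)(5−2)(5−9)(5−1) = (−2)·3·(−4)·4 = 96 ≡ 8, so v_1 = 8^{−1} = 7 (mod 11).
  i = 2 (α = 7): (7−5)(7−2)(7−9)(7−1) = 2·5·(−2)·6 = −120 ≡ 1, so v_2 = 1^{−1} = 1 (mod 11).
  i = 3 (α = 2): (2−5)(2−7)(2−9)(2−1) = (−3)·(−5)·(−7)·1 = −105 ≡ 5, so v_3 = 5^{−1} = 9 (mod 11).
  i = 4 (α = 9): (9−5)(9−7)(9−2)(9−1) = 4·2·7·8 = 448 ≡ 8, so v_4 = 8^{−1} = 7 (mod 11).
  i = 5 (α = 1): (1−5)(1−7)(1−2)(1−9) = (−4)·(−6)·(−1)·(−8) = 192 ≡ 5, so v_5 = 5^{−1} = 9 (mod 11).
  v = [7, 1, 9, 7, 9].
Step 2: syndromes of r = [5, 10, 9, 4, 6] (all sums mod 11).
  S_0 = Σ v_i r_i = 7·5 + 1·10 + 9·9 + 7·4 + 9·6 = 208 ≡ 10.
  S_1 = Σ v_i α_i r_i = 7·5·5 + 1·7·10 + 9·2·9 + 7·9·4 + 9·1·6 = 713 ≡ 9.
  α_i^2 mod 11 = [3, 5, 4, 4, 1].
  S_2 = Σ v_i α_i^2 r_i = 7·3·5 + 1·5·10 + 9·4·9 + 7·4·4 + 9·1·6 = 645 ≡ 7.
  S = (10, 9, 7) ≠ 0, so r is not a codeword (an error is present).
Step 3: locate the error. For a single error e at position i, S_ℓ = v_i·e·α_i^ℓ, so α_err = S_1/S_0.
  S_0^{−1} = 10^{−1} = 10 (mod 11), so α_err = 9·10 = 90 ≡ 2 = α_3. Error position i = 3.
  Consistency check: S_2/S_1 = 7·5 = 35 ≡ 2 = α_err ✓ (single-error assumption holds).
Step 4: error magnitude e = S_0/v_3 = S_0·∏_{j≠3}(α_3 − α_j) = 10·5 = 50 ≡ 6 (mod 11).
Step 5: correct position 3: c_3 = r_3 − e = 9 − 6 ≡ 3 (mod 11). Hence c = [5, 10, 3, 4, 6].
  Check: interpolating c through the α_i gives m(x) = 9 + 8·x (degree < 2) with m(α_i) = c_i for every i, so c is indeed a codeword.


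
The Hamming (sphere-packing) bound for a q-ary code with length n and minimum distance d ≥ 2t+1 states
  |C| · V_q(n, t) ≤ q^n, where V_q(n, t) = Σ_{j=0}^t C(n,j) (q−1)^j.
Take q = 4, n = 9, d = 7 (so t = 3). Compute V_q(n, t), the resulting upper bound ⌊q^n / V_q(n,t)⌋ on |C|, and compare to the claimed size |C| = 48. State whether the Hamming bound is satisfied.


V_q(n, t) = 2620, q^n = 262144, Hamming bound = 100, |C| = 48 ≤ bound (satisfied).

Step 1: Compute V_q(n, t) = Σ_{j=0}^3 C(n, j) (q−1)^j.
  j = 0: C(9,0)·(3)^0 = 1·1 = 1.
  j = 1: C(9,1)·(3)^1 = 9·3 = 27.
  j = 2: C(9,2)·(3)^2 = 36·9 = 324.
  j = 3: C(9,3)·(3)^3 = 84·27 = 2268.
  V_q(n, t) = 1 + 27 + 324 + 2268 = 2620.
Step 2: q^n = 4^9 = 262144.
Step 3: Hamming bound ⌊q^n / V_q(n,t)⌋ = ⌊262144/2620⌋ = 100.
Step 4: Compare |C| = 48 to 100: satisfied.
The claimed |C| lies below the Hamming bound.


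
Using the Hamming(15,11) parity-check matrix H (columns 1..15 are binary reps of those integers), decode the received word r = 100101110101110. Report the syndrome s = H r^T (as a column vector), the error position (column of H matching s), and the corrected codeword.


s = (1, 0, 0, 1)^T, error position = 9, corrected codeword c = 100101111101110

Compute s = H r^T mod 2 one row at a time:
  s_1 = 1 + 0 + 1 + 0 + 1 + 1 + 1 + 0 = 5 ≡ 1 (mod 2).
  s_2 = 1 + 0 + 1 + 1 + 1 + 1 + 1 + 0 = 6 ≡ 0 (mod 2).
  s_3 = 0 + 0 + 1 + 1 + 1 + 0 + 1 + 0 = 4 ≡ 0 (mod 2).
  s_4 = 1 + 0 + 0 + 1 + 0 + 0 + 1 + 0 = 3 ≡ 1 (mod 2).
s = (1, 0, 0, 1)^T — this equals column 9 of H (binary 1001), so error is at position 9.
Correct: flip bit 9 of r = 100101110101110 to get c = 100101111101110.


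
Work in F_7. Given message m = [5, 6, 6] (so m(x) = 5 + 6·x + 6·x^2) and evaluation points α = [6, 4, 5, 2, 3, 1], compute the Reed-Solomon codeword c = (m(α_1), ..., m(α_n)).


c = [5, 6, 3, 6, 0, 3]

Message polynomial: m(x) = 5 + 6·x + 6·x^2 (mod 7).
For each evaluation point α_i, compute m(α_i) mod 7:
  α_1 = 6: Horner steps 6 → 0 → 5, so m(6) = 5.
  α_2 = 4: Horner steps 6 → 2 → 6, so m(4) = 6.
  α_3 = 5: Horner steps 6 → 1 → 3, so m(5) = 3.
  α_4 = 2: Horner steps 6 → 4 → 6, so m(2) = 6.
  α_5 = 3: Horner steps 6 → 3 → 0, so m(3) = 0.
  α_6 = 1: Horner steps 6 → 5 → 3, so m(1) = 3.
Codeword c = [5, 6, 3, 6, 0, 3] ∈ F_7^6.


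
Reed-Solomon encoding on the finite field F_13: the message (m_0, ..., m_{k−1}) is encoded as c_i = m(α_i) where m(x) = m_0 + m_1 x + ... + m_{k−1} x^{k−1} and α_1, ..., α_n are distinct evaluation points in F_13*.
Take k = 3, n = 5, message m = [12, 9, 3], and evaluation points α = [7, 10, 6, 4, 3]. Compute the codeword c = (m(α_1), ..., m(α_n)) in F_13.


c = [1, 12, 5, 5, 1]

Message polynomial: m(x) = 12 + 9·x + 3·x^2 (mod 13).
For each evaluation point α_i, compute m(α_i) mod 13:
  α_1 = 7: Horner steps 3 → 4 → 1, so m(7) = 1.
  α_2 = 10: Horner steps 3 → 0 → 12, so m(10) = 12.
  α_3 = 6: Horner steps 3 → 1 → 5, so m(6) = 5.
  α_4 = 4: Horner steps 3 → 8 → 5, so m(4) = 5.
  α_5 = 3: Horner steps 3 → 5 → 1, so m(3) = 1.
Codeword c = [1, 12, 5, 5, 1] ∈ F_13^5.


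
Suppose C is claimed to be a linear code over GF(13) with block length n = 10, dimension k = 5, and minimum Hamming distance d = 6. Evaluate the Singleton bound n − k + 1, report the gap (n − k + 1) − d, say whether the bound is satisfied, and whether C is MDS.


Singleton RHS = n − k + 1 = 6, slack = 0, bound satisfied, MDS.

Singleton bound: d ≤ n − k + 1.
Here n = 10, k = 5, so n − k + 1 = 6.
Given d = 6, check d ≤ 6: YES.
Slack = (n − k + 1) − d = 0.
The code is MDS (slack = 0).
Description: the claimed parameters are [10, 5, 6]_13; such a code would be MDS (meets Singleton bound).


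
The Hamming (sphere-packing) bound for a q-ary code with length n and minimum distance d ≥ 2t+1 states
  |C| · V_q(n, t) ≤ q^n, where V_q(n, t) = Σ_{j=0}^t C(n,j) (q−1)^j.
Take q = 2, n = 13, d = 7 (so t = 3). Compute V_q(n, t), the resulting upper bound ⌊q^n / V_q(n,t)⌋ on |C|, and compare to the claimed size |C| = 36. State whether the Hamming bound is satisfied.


V_q(n, t) = 378, q^n = 8192, Hamming bound = 21, |C| = 36 > bound (violated).

Step 1: Compute V_q(n, t) = Σ_{j=0}^3 C(n, j) (q−1)^j.
  j = 0: C(13,0)·(1)^0 = 1·1 = 1.
  j = 1: C(13,1)·(1)^1 = 13·1 = 13.
  j = 2: C(13,2)·(1)^2 = 78·1 = 78.
  j = 3: C(13,3)·(1)^3 = 286·1 = 286.
  V_q(n, t) = 1 + 13 + 78 + 286 = 378.
Step 2: q^n = 2^13 = 8192.
Step 3: Hamming bound ⌊q^n / V_q(n,t)⌋ = ⌊8192/378⌋ = 21.
Step 4: Compare |C| = 36 to 21: violated.
The claimed |C| lies above the Hamming bound, so no 2-ary code of length 13 with d ≥ 7 can have 36 codewords.


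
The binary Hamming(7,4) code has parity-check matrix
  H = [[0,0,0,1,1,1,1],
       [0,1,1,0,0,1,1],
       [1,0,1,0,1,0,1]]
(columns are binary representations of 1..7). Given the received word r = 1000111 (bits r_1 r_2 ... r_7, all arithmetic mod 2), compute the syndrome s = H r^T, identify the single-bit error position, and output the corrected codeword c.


s = (1, 0, 1)^T, error position = 5, corrected codeword c = 1000011

Compute s = H r^T mod 2 one row at a time:
  s_1 = 0 + 1 + 1 + 1 = 3 ≡ 1 (mod 2).
  s_2 = 0 + 0 + 1 + 1 = 2 ≡ 0 (mod 2).
  s_3 = 1 + 0 + 1 + 1 = 3 ≡ 1 (mod 2).
s = (1, 0, 1)^T — this equals column 5 of H (binary 101), so error is at position 5.
Correct: flip bit 5 of r = 1000111 to get c = 1000011.


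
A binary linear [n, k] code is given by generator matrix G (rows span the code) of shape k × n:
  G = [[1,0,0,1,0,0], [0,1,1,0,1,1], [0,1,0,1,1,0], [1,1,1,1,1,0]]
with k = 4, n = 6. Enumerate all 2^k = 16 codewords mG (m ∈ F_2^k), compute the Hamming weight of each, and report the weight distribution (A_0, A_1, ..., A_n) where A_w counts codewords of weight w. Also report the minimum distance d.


Weight distribution: A_0 = 1, A_1 = 1, A_2 = 3, A_3 = 6, A_4 = 3, A_5 = 1, A_6 = 1. Minimum distance d = 1.

Enumerate all 2^4 = 16 messages m ∈ F_2^4.
For each, compute codeword c = mG in F_2^6, then tally its weight.
  m = 0000 → c = 000000, weight = 0.
  m = 1000 → c = 100100, weight = 2.
  m = 0100 → c = 011011, weight = 4.
  m = 1100 → c = 111111, weight = 6.
  m = 0010 → c = 010110, weight = 3.
  m = 1010 → c = 110010, weight = 3.
  m = 0110 → c = 001101, weight = 3.
  m = 1110 → c = 101001, weight = 3.
  m = 0001 → c = 111110, weight = 5.
  m = 1001 → c = 011010, weight = 3.
  m = 0101 → c = 100101, weight = 3.
  m = 1101 → c = 000001, weight = 1.
  m = 0011 → c = 101000, weight = 2.
  m = 1011 → c = 001100, weight = 2.
  m = 0111 → c = 110011, weight = 4.
  m = 1111 → c = 010111, weight = 4.
Tally weights:
  weight 0: 1 codewords.
  weight 1: 1 codewords.
  weight 2: 3 codewords.
  weight 3: 6 codewords.
  weight 4: 3 codewords.
  weight 5: 1 codewords.
  weight 6: 1 codewords.
Minimum distance d = smallest w > 0 with A_w > 0 = 1.
Sanity: Σ A_w = 16 = 2^4 = 16 ✓.


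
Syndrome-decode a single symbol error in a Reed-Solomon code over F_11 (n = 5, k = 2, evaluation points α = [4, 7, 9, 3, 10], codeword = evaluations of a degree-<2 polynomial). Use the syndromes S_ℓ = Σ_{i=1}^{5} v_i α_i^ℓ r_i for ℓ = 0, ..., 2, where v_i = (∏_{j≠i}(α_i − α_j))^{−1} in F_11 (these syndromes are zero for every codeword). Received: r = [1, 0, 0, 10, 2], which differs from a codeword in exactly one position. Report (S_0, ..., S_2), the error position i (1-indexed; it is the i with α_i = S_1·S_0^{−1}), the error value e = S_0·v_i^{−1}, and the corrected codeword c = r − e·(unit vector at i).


S = (8, 1, 7), error at position 2, error magnitude e = 4, c = [1, 7, 0, 10, 2].

Step 1: column multipliers v_i = (∏_{j≠i}(α_i − α_j))^{−1} mod 11.
  i = 1 (α = 4): (4−7)(4−9)(4−3)(4−10) = (−3)·(−5)·1·(−6) = −90 ≡ 9, so v_1 = 9^{−1} = 5 (mod 11).
  i = 2 (α = 7): (7−4)(7−9)(7−3)(7−10) = 3·(−2)·4·(−3) = 72 ≡ 6, so v_2 = 6^{−1} = 2 (mod 11).
  i = 3 (α = 9): (9−4)(9−7)(9−3)(9−10) = 5·2·6·(−1) = −60 ≡ 6, so v_3 = 6^{−1} = 2 (mod 11).
  i = 4 (α = 3): (3−4)(3−7)(3−9)(3−10) = (−1)·(−4)·(−6)·(−7) = 168 ≡ 3, so v_4 = 3^{−1} = 4 (mod 11).
  i = 5 (α = 10): (10−4)(10−7)(10−9)(10−3) = 6·3·1·7 = 126 ≡ 5, so v_5 = 5^{−1} = 9 (mod 11).
  v = [5, 2, 2, 4, 9].
Step 2: syndromes of r = [1, 0, 0, 10, 2] (all sums mod 11).
  S_0 = Σ v_i r_i = 5·1 + 2·0 + 2·0 + 4·10 + 9·2 = 63 ≡ 8.
  S_1 = Σ v_i α_i r_i = 5·4·1 + 2·7·0 + 2·9·0 + 4·3·10 + 9·10·2 = 320 ≡ 1.
  α_i^2 mod 11 = [5, 5, 4, 9, 1].
  S_2 = Σ v_i α_i^2 r_i = 5·5·1 + 2·5·0 + 2·4·0 + 4·9·10 + 9·1·2 = 403 ≡ 7.
  S = (8, 1, 7) ≠ 0, so r is not a codeword (an error is present).
Step 3: locate the error. For a single error e at position i, S_ℓ = v_i·e·α_i^ℓ, so α_err = S_1/S_0.
  S_0^{−1} = 8^{−1} = 7 (mod 11), so α_err = 1·7 = 7 ≡ 7 = α_2. Error position i = 2.
  Consistency check: S_2/S_1 = 7·1 = 7 ≡ 7 = α_err ✓ (single-error assumption holds).
Step 4: error magnitude e = S_0/v_2 = S_0·∏_{j≠2}(α_2 − α_j) = 8·6 = 48 ≡ 4 (mod 11).
Step 5: correct position 2: c_2 = r_2 − e = 0 − 4 ≡ 7 (mod 11). Hence c = [1, 7, 0, 10, 2].
  Check: interpolating c through the α_i gives m(x) = 4 + 2·x (degree < 2) with m(α_i) = c_i for every i, so c is indeed a codeword.


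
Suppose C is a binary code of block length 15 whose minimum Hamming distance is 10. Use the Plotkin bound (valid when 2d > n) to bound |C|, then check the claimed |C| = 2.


Plotkin bound M ≤ 4; given |C| = 2 ≤ bound (satisfied).

Check applicability: 2d = 20, n = 15.
2d − n = 5 > 0, so Plotkin applies.
Compute d/(2d−n) = 10/5 ≈ 2.0000.
⌊d/(2d−n)⌋ = 2.
Plotkin bound: M ≤ 2·2 = 4.
Given |C| = 2, check: satisfied.
This |C| is below the Plotkin bound.


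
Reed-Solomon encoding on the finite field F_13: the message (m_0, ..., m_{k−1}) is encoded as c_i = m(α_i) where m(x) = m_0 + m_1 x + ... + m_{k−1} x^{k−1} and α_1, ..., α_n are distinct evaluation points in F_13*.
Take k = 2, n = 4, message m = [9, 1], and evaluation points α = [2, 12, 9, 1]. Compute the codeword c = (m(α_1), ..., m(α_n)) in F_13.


c = [11, 8, 5, 10]

Message polynomial: m(x) = 9 + 1·x (mod 13).
For each evaluation point α_i, compute m(α_i) mod 13:
  α_1 = 2: Horner steps 1 → 11, so m(2) = 11.
  α_2 = 12: Horner steps 1 → 8, so m(12) = 8.
  α_3 = 9: Horner steps 1 → 5, so m(9) = 5.
  α_4 = 1: Horner steps 1 → 10, so m(1) = 10.
Codeword c = [11, 8, 5, 10] ∈ F_13^4.


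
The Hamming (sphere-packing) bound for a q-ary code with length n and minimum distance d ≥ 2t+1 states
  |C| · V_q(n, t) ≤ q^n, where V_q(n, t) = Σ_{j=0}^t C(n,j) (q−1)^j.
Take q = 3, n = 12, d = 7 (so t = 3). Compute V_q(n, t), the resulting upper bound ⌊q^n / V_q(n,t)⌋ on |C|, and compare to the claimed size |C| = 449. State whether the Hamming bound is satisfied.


V_q(n, t) = 2049, q^n = 531441, Hamming bound = 259, |C| = 449 > bound (violated).

Step 1: Compute V_q(n, t) = Σ_{j=0}^3 C(n, j) (q−1)^j.
  j = 0: C(12,0)·(2)^0 = 1·1 = 1.
  j = 1: C(12,1)·(2)^1 = 12·2 = 24.
  j = 2: C(12,2)·(2)^2 = 66·4 = 264.
  j = 3: C(12,3)·(2)^3 = 220·8 = 1760.
  V_q(n, t) = 1 + 24 + 264 + 1760 = 2049.
Step 2: q^n = 3^12 = 531441.
Step 3: Hamming bound ⌊q^n / V_q(n,t)⌋ = ⌊531441/2049⌋ = 259.
Step 4: Compare |C| = 449 to 259: violated.
The claimed |C| lies above the Hamming bound, so no 3-ary code of length 12 with d ≥ 7 can have 449 codewords.


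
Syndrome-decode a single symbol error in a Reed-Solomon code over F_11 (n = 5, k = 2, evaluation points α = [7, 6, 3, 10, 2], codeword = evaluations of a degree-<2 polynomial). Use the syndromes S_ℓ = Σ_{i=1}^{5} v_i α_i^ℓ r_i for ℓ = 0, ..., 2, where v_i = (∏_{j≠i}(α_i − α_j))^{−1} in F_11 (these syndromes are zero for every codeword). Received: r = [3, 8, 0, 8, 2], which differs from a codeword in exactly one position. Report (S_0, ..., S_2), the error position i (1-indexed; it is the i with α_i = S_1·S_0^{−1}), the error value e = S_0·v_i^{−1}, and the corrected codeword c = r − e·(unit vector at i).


S = (9, 10, 5), error at position 2, error magnitude e = 3, c = [3, 5, 0, 8, 2].

Step 1: column multipliers v_i = (∏_{j≠i}(α_i − α_j))^{−1} mod 11.
  i = 1 (α = 7): (7−6)(7−3)(7−10)(7−2) = 1·4·(−3)·5 = −60 ≡ 6, so v_1 = 6^{−1} = 2 (mod 11).
  i = 2 (α = 6): (6−7)(6−3)(6−10)(6−2) = (−1)·3·(−4)·4 = 48 ≡ 4, so v_2 = 4^{−1} = 3 (mod 11).
  i = 3 (α = 3): (3−7)(3−6)(3−10)(3−2) = (−4)·(−3)·(−7)·1 = −84 ≡ 4, so v_3 = 4^{−1} = 3 (mod 11).
  i = 4 (α = 10): (10−7)(10−6)(10−3)(10−2) = 3·4·7·8 = 672 ≡ 1, so v_4 = 1^{−1} = 1 (mod 11).
  i = 5 (α = 2): (2−7)(2−6)(2−3)(2−10) = (−5)·(−4)·(−1)·(−8) = 160 ≡ 6, so v_5 = 6^{−1} = 2 (mod 11).
  v = [2, 3, 3, 1, 2].
Step 2: syndromes of r = [3, 8, 0, 8, 2] (all sums mod 11).
  S_0 = Σ v_i r_i = 2·3 + 3·8 + 3·0 + 1·8 + 2·2 = 42 ≡ 9.
  S_1 = Σ v_i α_i r_i = 2·7·3 + 3·6·8 + 3·3·0 + 1·10·8 + 2·2·2 = 274 ≡ 10.
  α_i^2 mod 11 = [5, 3, 9, 1, 4].
  S_2 = Σ v_i α_i^2 r_i = 2·5·3 + 3·3·8 + 3·9·0 + 1·1·8 + 2·4·2 = 126 ≡ 5.
  S = (9, 10, 5) ≠ 0, so r is not a codeword (an error is present).
Step 3: locate the error. For a single error e at position i, S_ℓ = v_i·e·α_i^ℓ, so α_err = S_1/S_0.
  S_0^{−1} = 9^{−1} = 5 (mod 11), so α_err = 10·5 = 50 ≡ 6 = α_2. Error position i = 2.
  Consistency check: S_2/S_1 = 5·10 = 50 ≡ 6 = α_err ✓ (single-error assumption holds).
Step 4: error magnitude e = S_0/v_2 = S_0·∏_{j≠2}(α_2 − α_j) = 9·4 = 36 ≡ 3 (mod 11).
Step 5: correct position 2: c_2 = r_2 − e = 8 − 3 ≡ 5 (mod 11). Hence c = [3, 5, 0, 8, 2].
  Check: interpolating c through the α_i gives m(x) = 6 + 9·x (degree < 2) with m(α_i) = c_i for every i, so c is indeed a codeword.


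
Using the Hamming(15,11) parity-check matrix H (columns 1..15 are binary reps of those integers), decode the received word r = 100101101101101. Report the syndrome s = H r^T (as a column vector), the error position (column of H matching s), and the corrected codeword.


s = (1, 0, 0, 1)^T, error position = 9, corrected codeword c = 100101100101101

Compute s = H r^T mod 2 one row at a time:
  s_1 = 0 + 1 + 1 + 0 + 1 + 1 + 0 + 1 = 5 ≡ 1 (mod 2).
  s_2 = 1 + 0 + 1 + 1 + 1 + 1 + 0 + 1 = 6 ≡ 0 (mod 2).
  s_3 = 0 + 0 + 1 + 1 + 1 + 0 + 0 + 1 = 4 ≡ 0 (mod 2).
  s_4 = 1 + 0 + 0 + 1 + 1 + 0 + 1 + 1 = 5 ≡ 1 (mod 2).
s = (1, 0, 0, 1)^T — this equals column 9 of H (binary 1001), so error is at position 9.
Correct: flip bit 9 of r = 100101101101101 to get c = 100101100101101.


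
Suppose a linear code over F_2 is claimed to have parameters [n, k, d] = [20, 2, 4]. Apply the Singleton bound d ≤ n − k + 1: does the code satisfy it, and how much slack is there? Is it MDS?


Singleton RHS = n − k + 1 = 19, slack = 15, bound satisfied, not MDS.

Singleton bound: d ≤ n − k + 1.
Here n = 20, k = 2, so n − k + 1 = 19.
Given d = 4, check d ≤ 19: YES.
Slack = (n − k + 1) − d = 15.
The code is NOT MDS (slack = 15 > 0).
Description: the claimed parameters are [20, 2, 4]_2; such a code would be non-MDS.


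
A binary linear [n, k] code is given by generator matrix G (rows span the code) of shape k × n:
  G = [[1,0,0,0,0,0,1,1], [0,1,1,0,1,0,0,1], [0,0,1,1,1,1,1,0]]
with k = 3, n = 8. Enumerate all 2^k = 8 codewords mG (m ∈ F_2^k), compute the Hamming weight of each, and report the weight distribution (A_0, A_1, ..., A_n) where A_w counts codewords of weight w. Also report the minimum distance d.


Weight distribution: A_0 = 1, A_3 = 1, A_4 = 2, A_5 = 3, A_6 = 1. Minimum distance d = 3.

Enumerate all 2^3 = 8 messages m ∈ F_2^3.
For each, compute codeword c = mG in F_2^8, then tally its weight.
  m = 000 → c = 00000000, weight = 0.
  m = 100 → c = 10000011, weight = 3.
  m = 010 → c = 01101001, weight = 4.
  m = 110 → c = 11101010, weight = 5.
  m = 001 → c = 00111110, weight = 5.
  m = 101 → c = 10111101, weight = 6.
  m = 011 → c = 01010111, weight = 5.
  m = 111 → c = 11010100, weight = 4.
Tally weights:
  weight 0: 1 codewords.
  weight 3: 1 codewords.
  weight 4: 2 codewords.
  weight 5: 3 codewords.
  weight 6: 1 codewords.
Minimum distance d = smallest w > 0 with A_w > 0 = 3.
Sanity: Σ A_w = 8 = 2^3 = 8 ✓.


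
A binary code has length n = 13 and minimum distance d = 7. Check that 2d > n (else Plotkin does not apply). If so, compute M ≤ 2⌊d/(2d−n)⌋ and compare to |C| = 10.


Plotkin bound M ≤ 14; given |C| = 10 ≤ bound (satisfied).

Check applicability: 2d = 14, n = 13.
2d − n = 1 > 0, so Plotkin applies.
Compute d/(2d−n) = 7/1 ≈ 7.0000.
⌊d/(2d−n)⌋ = 7.
Plotkin bound: M ≤ 2·7 = 14.
Given |C| = 10, check: satisfied.
This |C| is below the Plotkin bound.


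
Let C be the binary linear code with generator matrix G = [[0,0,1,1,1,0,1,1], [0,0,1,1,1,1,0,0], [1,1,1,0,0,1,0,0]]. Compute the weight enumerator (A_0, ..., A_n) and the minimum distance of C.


Weight distribution: A_0 = 1, A_3 = 1, A_4 = 3, A_5 = 2, A_7 = 1. Minimum distance d = 3.

Enumerate all 2^3 = 8 messages m ∈ F_2^3.
For each, compute codeword c = mG in F_2^8, then tally its weight.
  m = 000 → c = 00000000, weight = 0.
  m = 100 → c = 00111011, weight = 5.
  m = 010 → c = 00111100, weight = 4.
  m = 110 → c = 00000111, weight = 3.
  m = 001 → c = 11100100, weight = 4.
  m = 101 → c = 11011111, weight = 7.
  m = 011 → c = 11011000, weight = 4.
  m = 111 → c = 11100011, weight = 5.
Tally weights:
  weight 0: 1 codewords.
  weight 3: 1 codewords.
  weight 4: 3 codewords.
  weight 5: 2 codewords.
  weight 7: 1 codewords.
Minimum distance d = smallest w > 0 with A_w > 0 = 3.
Sanity: Σ A_w = 8 = 2^3 = 8 ✓.


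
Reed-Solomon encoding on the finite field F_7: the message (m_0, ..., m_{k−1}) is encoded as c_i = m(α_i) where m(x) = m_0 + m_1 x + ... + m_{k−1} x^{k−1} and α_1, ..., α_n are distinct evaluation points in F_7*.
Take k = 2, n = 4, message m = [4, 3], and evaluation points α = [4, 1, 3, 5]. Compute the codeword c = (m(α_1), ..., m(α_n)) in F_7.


c = [2, 0, 6, 5]

Message polynomial: m(x) = 4 + 3·x (mod 7).
For each evaluation point α_i, compute m(α_i) mod 7:
  α_1 = 4: Horner steps 3 → 2, so m(4) = 2.
  α_2 = 1: Horner steps 3 → 0, so m(1) = 0.
  α_3 = 3: Horner steps 3 → 6, so m(3) = 6.
  α_4 = 5: Horner steps 3 → 5, so m(5) = 5.
Codeword c = [2, 0, 6, 5] ∈ F_7^4.


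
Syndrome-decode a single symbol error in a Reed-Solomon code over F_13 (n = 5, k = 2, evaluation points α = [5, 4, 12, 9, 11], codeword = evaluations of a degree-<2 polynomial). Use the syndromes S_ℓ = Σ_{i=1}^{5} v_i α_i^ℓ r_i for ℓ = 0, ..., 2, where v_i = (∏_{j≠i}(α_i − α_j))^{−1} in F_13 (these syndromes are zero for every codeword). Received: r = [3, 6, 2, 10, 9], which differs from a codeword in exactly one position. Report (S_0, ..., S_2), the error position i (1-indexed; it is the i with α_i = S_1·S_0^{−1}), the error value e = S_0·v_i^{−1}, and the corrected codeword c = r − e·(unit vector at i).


S = (4, 7, 9), error at position 1, error magnitude e = 4, c = [12, 6, 2, 10, 9].

Step 1: column multipliers v_i = (∏_{j≠i}(α_i − α_j))^{−1} mod 13.
  i = 1 (α = 5): (5−4)(5−12)(5−9)(5−11) = 1·(−7)·(−4)·(−6) = −168 ≡ 1, so v_1 = 1^{−1} = 1 (mod 13).
  i = 2 (α = 4): (4−5)(4−12)(4−9)(4−11) = (−1)·(−8)·(−5)·(−7) = 280 ≡ 7, so v_2 = 7^{−1} = 2 (mod 13).
  i = 3 (α = 12): (12−5)(12−4)(12−9)(12−11) = 7·8·3·1 = 168 ≡ 12, so v_3 = 12^{−1} = 12 (mod 13).
  i = 4 (α = 9): (9−5)(9−4)(9−12)(9−11) = 4·5·(−3)·(−2) = 120 ≡ 3, so v_4 = 3^{−1} = 9 (mod 13).
  i = 5 (α = 11): (11−5)(11−4)(11−12)(11−9) = 6·7·(−1)·2 = −84 ≡ 7, so v_5 = 7^{−1} = 2 (mod 13).
  v = [1, 2, 12, 9, 2].
Step 2: syndromes of r = [3, 6, 2, 10, 9] (all sums mod 13).
  S_0 = Σ v_i r_i = 1·3 + 2·6 + 12·2 + 9·10 + 2·9 = 147 ≡ 4.
  S_1 = Σ v_i α_i r_i = 1·5·3 + 2·4·6 + 12·12·2 + 9·9·10 + 2·11·9 = 1359 ≡ 7.
  α_i^2 mod 13 = [12, 3, 1, 3, 4].
  S_2 = Σ v_i α_i^2 r_i = 1·12·3 + 2·3·6 + 12·1·2 + 9·3·10 + 2·4·9 = 438 ≡ 9.
  S = (4, 7, 9) ≠ 0, so r is not a codeword (an error is present).
Step 3: locate the error. For a single error e at position i, S_ℓ = v_i·e·α_i^ℓ, so α_err = S_1/S_0.
  S_0^{−1} = 4^{−1} = 10 (mod 13), so α_err = 7·10 = 70 ≡ 5 = α_1. Error position i = 1.
  Consistency check: S_2/S_1 = 9·2 = 18 ≡ 5 = α_err ✓ (single-error assumption holds).
Step 4: error magnitude e = S_0/v_1 = S_0·∏_{j≠1}(α_1 − α_j) = 4·1 = 4 ≡ 4 (mod 13).
Step 5: correct position 1: c_1 = r_1 − e = 3 − 4 ≡ 12 (mod 13). Hence c = [12, 6, 2, 10, 9].
  Check: interpolating c through the α_i gives m(x) = 8 + 6·x (degree < 2) with m(α_i) = c_i for every i, so c is indeed a codeword.


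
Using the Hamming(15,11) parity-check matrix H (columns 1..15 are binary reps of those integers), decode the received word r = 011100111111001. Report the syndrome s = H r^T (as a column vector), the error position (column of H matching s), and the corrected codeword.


s = (0, 0, 0, 1)^T, error position = 1, corrected codeword c = 111100111111001

Compute s = H r^T mod 2 one row at a time:
  s_1 = 1 + 1 + 1 + 1 + 1 + 0 + 0 + 1 = 6 ≡ 0 (mod 2).
  s_2 = 1 + 0 + 0 + 1 + 1 + 0 + 0 + 1 = 4 ≡ 0 (mod 2).
  s_3 = 1 + 1 + 0 + 1 + 1 + 1 + 0 + 1 = 6 ≡ 0 (mod 2).
  s_4 = 0 + 1 + 0 + 1 + 1 + 1 + 0 + 1 = 5 ≡ 1 (mod 2).
s = (0, 0, 0, 1)^T — this equals column 1 of H (binary 0001), so error is at position 1.
Correct: flip bit 1 of r = 011100111111001 to get c = 111100111111001.


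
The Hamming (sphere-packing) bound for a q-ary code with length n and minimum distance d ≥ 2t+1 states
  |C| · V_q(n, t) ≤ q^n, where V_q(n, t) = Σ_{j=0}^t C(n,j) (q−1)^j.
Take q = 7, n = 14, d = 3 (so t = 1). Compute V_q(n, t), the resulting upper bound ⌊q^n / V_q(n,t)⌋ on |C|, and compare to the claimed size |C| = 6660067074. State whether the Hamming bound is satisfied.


V_q(n, t) = 85, q^n = 678223072849, Hamming bound = 7979094974, |C| = 6660067074 ≤ bound (satisfied).

Step 1: Compute V_q(n, t) = Σ_{j=0}^1 C(n, j) (q−1)^j.
  j = 0: C(14,0)·(6)^0 = 1·1 = 1.
  j = 1: C(14,1)·(6)^1 = 14·6 = 84.
  V_q(n, t) = 1 + 84 = 85.
Step 2: q^n = 7^14 = 678223072849.
Step 3: Hamming bound ⌊q^n / V_q(n,t)⌋ = ⌊678223072849/85⌋ = 7979094974.
Step 4: Compare |C| = 6660067074 to 7979094974: satisfied.
The claimed |C| lies below the Hamming bound.


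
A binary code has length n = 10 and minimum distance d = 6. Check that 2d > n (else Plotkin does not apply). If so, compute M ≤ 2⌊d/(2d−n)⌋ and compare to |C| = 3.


Plotkin bound M ≤ 6; given |C| = 3 ≤ bound (satisfied).

Check applicability: 2d = 12, n = 10.
2d − n = 2 > 0, so Plotkin applies.
Compute d/(2d−n) = 6/2 ≈ 3.0000.
⌊d/(2d−n)⌋ = 3.
Plotkin bound: M ≤ 2·3 = 6.
Given |C| = 3, check: satisfied.
This |C| is below the Plotkin bound.


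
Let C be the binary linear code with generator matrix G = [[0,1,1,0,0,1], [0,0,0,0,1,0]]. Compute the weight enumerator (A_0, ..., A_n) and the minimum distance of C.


Weight distribution: A_0 = 1, A_1 = 1, A_3 = 1, A_4 = 1. Minimum distance d = 1.

Enumerate all 2^2 = 4 messages m ∈ F_2^2.
For each, compute codeword c = mG in F_2^6, then tally its weight.
  m = 00 → c = 000000, weight = 0.
  m = 10 → c = 011001, weight = 3.
  m = 01 → c = 000010, weight = 1.
  m = 11 → c = 011011, weight = 4.
Tally weights:
  weight 0: 1 codewords.
  weight 1: 1 codewords.
  weight 3: 1 codewords.
  weight 4: 1 codewords.
Minimum distance d = smallest w > 0 with A_w > 0 = 1.
Sanity: Σ A_w = 4 = 2^2 = 4 ✓.


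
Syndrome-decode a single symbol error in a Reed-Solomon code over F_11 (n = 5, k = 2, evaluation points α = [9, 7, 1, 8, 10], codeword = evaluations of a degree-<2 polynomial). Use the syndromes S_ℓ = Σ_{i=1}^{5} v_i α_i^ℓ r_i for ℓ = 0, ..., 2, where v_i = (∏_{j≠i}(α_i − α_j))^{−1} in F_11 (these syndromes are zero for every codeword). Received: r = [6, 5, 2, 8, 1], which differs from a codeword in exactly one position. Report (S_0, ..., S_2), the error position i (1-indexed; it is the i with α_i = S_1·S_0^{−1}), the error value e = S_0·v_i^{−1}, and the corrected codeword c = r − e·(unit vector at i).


S = (10, 3, 2), error at position 4, error magnitude e = 8, c = [6, 5, 2, 0, 1].

Step 1: column multipliers v_i = (∏_{j≠i}(α_i − α_j))^{−1} mod 11.
  i = 1 (α = 9): (9−7)(9−1)(9−8)(9−10) = 2·8·1·(−1) = −16 ≡ 6, so v_1 = 6^{−1} = 2 (mod 11).
  i = 2 (α = 7): (7−9)(7−1)(7−8)(7−10) = (−2)·6·(−1)·(−3) = −36 ≡ 8, so v_2 = 8^{−1} = 7 (mod 11).
  i = 3 (α = 1): (1−9)(1−7)(1−8)(1−10) = (−8)·(−6)·(−7)·(−9) = 3024 ≡ 10, so v_3 = 10^{−1} = 10 (mod 11).
  i = 4 (α = 8): (8−9)(8−7)(8−1)(8−10) = (−1)·1·7·(−2) = 14 ≡ 3, so v_4 = 3^{−1} = 4 (mod 11).
  i = 5 (α = 10): (10−9)(10−7)(10−1)(10−8) = 1·3·9·2 = 54 ≡ 10, so v_5 = 10^{−1} = 10 (mod 11).
  v = [2, 7, 10, 4, 10].
Step 2: syndromes of r = [6, 5, 2, 8, 1] (all sums mod 11).
  S_0 = Σ v_i r_i = 2·6 + 7·5 + 10·2 + 4·8 + 10·1 = 109 ≡ 10.
  S_1 = Σ v_i α_i r_i = 2·9·6 + 7·7·5 + 10·1·2 + 4·8·8 + 10·10·1 = 729 ≡ 3.
  α_i^2 mod 11 = [4, 5, 1, 9, 1].
  S_2 = Σ v_i α_i^2 r_i = 2·4·6 + 7·5·5 + 10·1·2 + 4·9·8 + 10·1·1 = 541 ≡ 2.
  S = (10, 3, 2) ≠ 0, so r is not a codeword (an error is present).
Step 3: locate the error. For a single error e at position i, S_ℓ = v_i·e·α_i^ℓ, so α_err = S_1/S_0.
  S_0^{−1} = 10^{−1} = 10 (mod 11), so α_err = 3·10 = 30 ≡ 8 = α_4. Error position i = 4.
  Consistency check: S_2/S_1 = 2·4 = 8 ≡ 8 = α_err ✓ (single-error assumption holds).
Step 4: error magnitude e = S_0/v_4 = S_0·∏_{j≠4}(α_4 − α_j) = 10·3 = 30 ≡ 8 (mod 11).
Step 5: correct position 4: c_4 = r_4 − e = 8 − 8 ≡ 0 (mod 11). Hence c = [6, 5, 2, 0, 1].
  Check: interpolating c through the α_i gives m(x) = 7 + 6·x (degree < 2) with m(α_i) = c_i for every i, so c is indeed a codeword.
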